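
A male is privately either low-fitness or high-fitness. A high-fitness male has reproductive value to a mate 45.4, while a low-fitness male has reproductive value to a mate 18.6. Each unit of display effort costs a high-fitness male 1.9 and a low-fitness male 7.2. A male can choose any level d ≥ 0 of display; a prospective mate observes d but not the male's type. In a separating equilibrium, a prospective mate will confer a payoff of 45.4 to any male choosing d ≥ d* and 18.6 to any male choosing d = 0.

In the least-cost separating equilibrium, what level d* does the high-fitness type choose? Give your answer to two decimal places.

A low-fitness male choosing d = 0 receives 18.6.
Imitating at d* instead would pay 45.4 at cost 7.2·d*, netting 45.4 − 7.2·d*.
Indifference: 18.6 = 45.4 − 7.2·d*, so d* = (45.4 − 18.6) / 7.2 ≈ 3.72.
This is the low-fitness type's binding incentive-compatibility constraint; any d ≥ 3.72 sustains separation on that side.

3.72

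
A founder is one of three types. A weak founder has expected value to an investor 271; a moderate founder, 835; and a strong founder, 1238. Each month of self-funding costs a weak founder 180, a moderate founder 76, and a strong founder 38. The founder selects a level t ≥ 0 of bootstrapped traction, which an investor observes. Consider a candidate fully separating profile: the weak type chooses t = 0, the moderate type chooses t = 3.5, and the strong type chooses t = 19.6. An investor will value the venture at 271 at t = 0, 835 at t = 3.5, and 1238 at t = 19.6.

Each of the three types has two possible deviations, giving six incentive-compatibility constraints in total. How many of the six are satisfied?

Weak (own payoff 271): to t=3.5 gives 835 − 180×3.5 = 205 → no gain ✓; to t=19.6 gives 1238 − 180×19.6 = -2290 → no gain ✓.
Moderate (own payoff 835 − 76×3.5 = 569): to t=0 gives 271 → no gain ✓; to t=19.6 gives 1238 − 76×19.6 = -251.6 → no gain ✓.
Strong (own payoff 1238 − 38×19.6 = 493.2): to t=0 gives 271 → no gain ✓; to t=3.5 gives 835 − 38×3.5 = 702 → profitable ✗.
5 of the 6 constraints hold; not an equilibrium.

5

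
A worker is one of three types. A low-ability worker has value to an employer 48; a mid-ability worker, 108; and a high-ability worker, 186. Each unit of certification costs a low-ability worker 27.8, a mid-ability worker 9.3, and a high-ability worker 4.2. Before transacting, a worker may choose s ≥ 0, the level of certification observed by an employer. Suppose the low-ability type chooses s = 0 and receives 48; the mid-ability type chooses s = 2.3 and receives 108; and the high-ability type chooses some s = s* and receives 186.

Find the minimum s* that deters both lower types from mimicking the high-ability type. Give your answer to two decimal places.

Low-ability type (on-path payoff 48) won't mimic when 48 ≥ 186 − 27.8·s*, i.e. s* ≥ 4.96.
Mid-ability type (on-path payoff 108 − 9.3×2.3 = 86.61) won't mimic when 86.61 ≥ 186 − 9.3·s*, i.e. s* ≥ 10.69.
Both must hold, so s* = max(4.96, 10.69) = 10.69. The mid-ability type's constraint binds.

10.69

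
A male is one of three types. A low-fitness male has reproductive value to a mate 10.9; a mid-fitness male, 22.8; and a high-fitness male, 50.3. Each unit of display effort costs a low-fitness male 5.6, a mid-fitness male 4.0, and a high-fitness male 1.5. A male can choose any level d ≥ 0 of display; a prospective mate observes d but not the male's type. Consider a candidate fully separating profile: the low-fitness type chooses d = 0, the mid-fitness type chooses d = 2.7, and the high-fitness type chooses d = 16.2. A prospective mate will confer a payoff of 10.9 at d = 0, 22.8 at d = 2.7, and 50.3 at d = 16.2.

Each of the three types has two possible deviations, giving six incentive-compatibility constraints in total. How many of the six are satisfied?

6

Low-fitness (own payoff 10.9): to d=2.7 gives 22.8 − 5.6×2.7 = 7.68 → no gain ✓; to d=16.2 gives 50.3 − 5.6×16.2 = -40.42 → no gain ✓.
High-fitness (own payoff 50.3 − 1.5×16.2 = 26): to d=0 gives 10.9 → no gain ✓; to d=2.7 gives 22.8 − 1.5×2.7 = 18.75 → no gain ✓.
Mid-fitness (own payoff 22.8 − 4.0×2.7 = 12): to d=0 gives 10.9 → no gain ✓; to d=16.2 gives 50.3 − 4.0×16.2 = -14.5 → no gain ✓.
6 of the 6 constraints hold; this profile is a separating equilibrium.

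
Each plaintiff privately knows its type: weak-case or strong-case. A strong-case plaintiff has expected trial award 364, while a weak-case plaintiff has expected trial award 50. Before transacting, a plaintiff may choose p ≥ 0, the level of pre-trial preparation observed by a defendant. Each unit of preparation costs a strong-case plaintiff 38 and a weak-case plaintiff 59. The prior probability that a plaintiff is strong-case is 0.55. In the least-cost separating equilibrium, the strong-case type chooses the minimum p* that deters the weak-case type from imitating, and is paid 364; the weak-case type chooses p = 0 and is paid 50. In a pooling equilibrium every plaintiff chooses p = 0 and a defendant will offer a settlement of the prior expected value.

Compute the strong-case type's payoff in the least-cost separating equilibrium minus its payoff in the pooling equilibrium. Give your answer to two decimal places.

-60.94

Least-cost separating signal: p* solves 50 = 364 − 59·p*, so p* = (364 − 50)/59 ≈ 5.3220.
Strong-case type's separating payoff: 364 − 38 × p* = 364 − 38 × (364 − 50)/59 = 364 − 11932/59 ≈ 161.7627.
Pooling payoff: 0.55 × 364 + 0.45 × 50 = 222.7.
Difference: 161.7627 − 222.7 = -60.9373, i.e. -60.94 to two decimal places.
The strong-case type would prefer the pooling outcome.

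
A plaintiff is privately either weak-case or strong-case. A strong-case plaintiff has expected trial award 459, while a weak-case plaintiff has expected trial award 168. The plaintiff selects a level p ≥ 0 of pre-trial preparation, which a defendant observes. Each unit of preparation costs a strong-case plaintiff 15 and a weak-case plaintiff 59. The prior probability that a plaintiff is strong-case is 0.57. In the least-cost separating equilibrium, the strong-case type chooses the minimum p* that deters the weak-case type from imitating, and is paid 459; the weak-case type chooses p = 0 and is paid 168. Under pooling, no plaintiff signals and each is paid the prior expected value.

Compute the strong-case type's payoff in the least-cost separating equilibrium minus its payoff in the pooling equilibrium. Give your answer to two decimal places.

51.15

Least-cost separating signal: p* solves 168 = 459 − 59·p*, so p* = (459 − 168)/59 ≈ 4.9322.
Strong-case type's separating payoff: 459 − 15 × p* = 459 − 15 × (459 − 168)/59 = 459 − 4365/59 ≈ 385.0169.
Pooling payoff: 0.57 × 459 + 0.43 × 168 = 333.87.
Difference: 385.0169 − 333.87 = 51.1469, i.e. 51.15 to two decimal places.
The strong-case type prefers to separate.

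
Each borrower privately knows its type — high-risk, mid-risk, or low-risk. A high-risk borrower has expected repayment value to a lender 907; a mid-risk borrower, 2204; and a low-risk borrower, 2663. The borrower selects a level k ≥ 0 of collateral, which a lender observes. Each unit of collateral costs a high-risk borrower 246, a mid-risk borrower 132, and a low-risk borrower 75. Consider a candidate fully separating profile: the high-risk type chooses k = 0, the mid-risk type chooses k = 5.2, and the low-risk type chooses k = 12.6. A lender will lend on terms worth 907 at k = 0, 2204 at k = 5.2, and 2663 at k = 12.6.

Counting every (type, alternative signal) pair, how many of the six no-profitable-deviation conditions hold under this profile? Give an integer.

4

Low-risk (own payoff 2663 − 75×12.6 = 1718): to k=0 gives 907 → no gain ✓; to k=5.2 gives 2204 − 75×5.2 = 1814 → profitable ✗.
Mid-risk (own payoff 2204 − 132×5.2 = 1517.6): to k=0 gives 907 → no gain ✓; to k=12.6 gives 2663 − 132×12.6 = 999.8 → no gain ✓.
High-risk (own payoff 907): to k=5.2 gives 2204 − 246×5.2 = 924.8 → profitable ✗; to k=12.6 gives 2663 − 246×12.6 = -436.6 → no gain ✓.
4 of the 6 constraints hold; not an equilibrium.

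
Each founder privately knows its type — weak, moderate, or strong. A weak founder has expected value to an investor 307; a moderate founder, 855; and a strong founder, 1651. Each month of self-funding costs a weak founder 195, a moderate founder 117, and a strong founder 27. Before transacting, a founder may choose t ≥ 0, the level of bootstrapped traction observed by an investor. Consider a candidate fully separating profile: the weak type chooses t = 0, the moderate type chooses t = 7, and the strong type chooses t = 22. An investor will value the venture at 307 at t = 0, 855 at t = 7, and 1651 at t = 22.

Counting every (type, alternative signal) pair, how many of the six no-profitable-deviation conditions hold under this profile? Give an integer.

5

Weak (own payoff 307): to t=7 gives 855 − 195×7 = -510 → no gain ✓; to t=22 gives 1651 − 195×22 = -2639 → no gain ✓.
Strong (own payoff 1651 − 27×22 = 1057): to t=0 gives 307 → no gain ✓; to t=7 gives 855 − 27×7 = 666 → no gain ✓.
Moderate (own payoff 855 − 117×7 = 36): to t=0 gives 307 → profitable ✗; to t=22 gives 1651 − 117×22 = -923 → no gain ✓.
5 of the 6 constraints hold; not an equilibrium.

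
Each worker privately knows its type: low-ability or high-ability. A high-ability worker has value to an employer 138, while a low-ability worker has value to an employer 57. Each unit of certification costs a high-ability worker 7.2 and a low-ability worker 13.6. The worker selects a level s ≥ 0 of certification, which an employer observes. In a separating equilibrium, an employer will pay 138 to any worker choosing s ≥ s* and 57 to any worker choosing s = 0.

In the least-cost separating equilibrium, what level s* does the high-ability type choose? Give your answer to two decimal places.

5.96

A low-ability worker choosing s = 0 receives 57.
Imitating at s* instead would pay 138 at cost 13.6·s*, netting 138 − 13.6·s*.
Indifference: 57 = 138 − 13.6·s*, so s* = (138 − 57) / 13.6 ≈ 5.96.
This is the low-ability type's binding incentive-compatibility constraint; any s ≥ 5.96 sustains separation on that side.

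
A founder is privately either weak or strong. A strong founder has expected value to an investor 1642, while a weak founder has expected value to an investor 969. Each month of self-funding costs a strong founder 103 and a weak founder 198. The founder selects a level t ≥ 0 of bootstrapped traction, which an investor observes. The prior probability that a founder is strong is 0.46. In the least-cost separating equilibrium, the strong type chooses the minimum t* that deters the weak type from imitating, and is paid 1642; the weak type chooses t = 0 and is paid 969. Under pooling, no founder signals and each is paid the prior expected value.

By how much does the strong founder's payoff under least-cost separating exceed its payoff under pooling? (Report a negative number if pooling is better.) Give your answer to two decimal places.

13.32

Least-cost separating signal: t* solves 969 = 1642 − 198·t*, so t* = (1642 − 969)/198 ≈ 3.3990.
Strong type's separating payoff: 1642 − 103 × t* = 1642 − 103 × (1642 − 969)/198 = 1642 − 69319/198 ≈ 1291.9040.
Pooling payoff: 0.46 × 1642 + 0.54 × 969 = 1278.58.
Difference: 1291.9040 − 1278.58 = 13.324, i.e. 13.32 to two decimal places.
The strong type prefers to separate.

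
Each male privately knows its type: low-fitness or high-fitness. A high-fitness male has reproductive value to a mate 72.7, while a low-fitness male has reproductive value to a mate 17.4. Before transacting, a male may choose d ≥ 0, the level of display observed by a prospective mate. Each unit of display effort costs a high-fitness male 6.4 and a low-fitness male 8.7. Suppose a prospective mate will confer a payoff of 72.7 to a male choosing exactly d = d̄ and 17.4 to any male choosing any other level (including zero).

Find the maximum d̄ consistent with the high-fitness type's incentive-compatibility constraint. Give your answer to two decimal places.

8.64

Choosing d̄ yields the high-fitness type 72.7 − 6.4·d̄; choosing zero yields 17.4.
The high-fitness type is indifferent at 72.7 − 6.4·d̄ = 17.4, i.e. d̄ = (72.7 − 17.4) / 6.4 ≈ 8.64.
For any d̄ above 8.64 the high-fitness type would rather pool at zero, so separation collapses.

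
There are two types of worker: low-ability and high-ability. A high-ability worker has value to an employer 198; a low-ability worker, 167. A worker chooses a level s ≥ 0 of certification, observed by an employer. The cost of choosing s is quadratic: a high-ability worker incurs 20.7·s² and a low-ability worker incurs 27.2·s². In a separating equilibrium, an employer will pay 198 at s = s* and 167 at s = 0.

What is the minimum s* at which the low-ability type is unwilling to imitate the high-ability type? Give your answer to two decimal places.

The low-ability type at s = 0 receives 167; imitating at s* yields 198 − 27.2·s*².
Indifference: 167 = 198 − 27.2·s*², so s*² = (198 − 167) / 27.2 ≈ 1.1397.
s* = √1.1397 ≈ 1.07.

1.07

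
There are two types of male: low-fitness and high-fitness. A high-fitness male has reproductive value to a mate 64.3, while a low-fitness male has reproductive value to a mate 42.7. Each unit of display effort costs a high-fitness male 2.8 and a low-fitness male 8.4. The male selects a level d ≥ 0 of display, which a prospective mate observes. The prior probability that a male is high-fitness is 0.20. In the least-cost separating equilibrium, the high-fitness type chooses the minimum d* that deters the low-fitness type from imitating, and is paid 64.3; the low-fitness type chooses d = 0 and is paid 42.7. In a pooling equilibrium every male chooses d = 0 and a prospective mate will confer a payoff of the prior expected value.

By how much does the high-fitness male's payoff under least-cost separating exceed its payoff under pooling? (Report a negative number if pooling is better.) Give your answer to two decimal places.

Least-cost separating signal: d* solves 42.7 = 64.3 − 8.4·d*, so d* = (64.3 − 42.7)/8.4 ≈ 2.5714.
High-fitness type's separating payoff: 64.3 − 2.8 × d* = 64.3 − 2.8 × (64.3 − 42.7)/8.4 = 64.3 − 60.48/8.4 = 57.1.
Pooling payoff: 0.20 × 64.3 + 0.80 × 42.7 = 47.02.
Difference: 57.1 − 47.02 = 10.08.
The high-fitness type prefers to separate.

10.08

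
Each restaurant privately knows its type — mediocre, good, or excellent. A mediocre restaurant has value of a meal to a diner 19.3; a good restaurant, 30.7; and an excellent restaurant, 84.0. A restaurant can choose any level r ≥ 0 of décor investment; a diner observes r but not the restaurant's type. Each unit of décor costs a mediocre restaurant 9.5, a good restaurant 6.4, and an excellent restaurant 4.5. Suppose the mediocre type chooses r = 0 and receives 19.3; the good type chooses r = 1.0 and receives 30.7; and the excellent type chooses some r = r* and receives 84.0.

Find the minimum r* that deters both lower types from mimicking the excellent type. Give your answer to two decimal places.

Mediocre type (on-path payoff 19.3) won't mimic when 19.3 ≥ 84.0 − 9.5·r*, i.e. r* ≥ 6.81.
Good type (on-path payoff 30.7 − 6.4×1.0 = 24.3) won't mimic when 24.3 ≥ 84.0 − 6.4·r*, i.e. r* ≥ 9.33.
Both must hold, so r* = max(6.81, 9.33) = 9.33. The good type's constraint binds.

9.33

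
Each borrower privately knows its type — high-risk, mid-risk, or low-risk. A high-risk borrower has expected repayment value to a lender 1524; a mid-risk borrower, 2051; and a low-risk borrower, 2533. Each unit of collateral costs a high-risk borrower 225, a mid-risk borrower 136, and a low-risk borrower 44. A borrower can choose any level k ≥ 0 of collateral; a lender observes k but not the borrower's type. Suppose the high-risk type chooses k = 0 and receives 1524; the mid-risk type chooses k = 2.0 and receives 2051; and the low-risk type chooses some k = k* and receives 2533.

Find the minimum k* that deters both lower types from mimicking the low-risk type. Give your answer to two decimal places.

High-risk type (on-path payoff 1524) won't mimic when 1524 ≥ 2533 − 225·k*, i.e. k* ≥ 4.48.
Mid-risk type (on-path payoff 2051 − 136×2.0 = 1779) won't mimic when 1779 ≥ 2533 − 136·k*, i.e. k* ≥ 5.54.
Both must hold, so k* = max(4.48, 5.54) = 5.54. The mid-risk type's constraint binds.

5.54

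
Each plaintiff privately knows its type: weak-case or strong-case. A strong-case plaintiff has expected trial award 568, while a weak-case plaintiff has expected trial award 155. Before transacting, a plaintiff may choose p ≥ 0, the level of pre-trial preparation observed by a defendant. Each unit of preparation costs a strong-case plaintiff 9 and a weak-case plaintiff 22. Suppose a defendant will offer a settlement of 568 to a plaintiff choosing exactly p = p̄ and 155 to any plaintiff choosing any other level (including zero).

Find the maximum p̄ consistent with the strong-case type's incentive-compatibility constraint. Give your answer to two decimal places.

45.89

Choosing p̄ yields the strong-case type 568 − 9·p̄; choosing zero yields 155.
The strong-case type is indifferent at 568 − 9·p̄ = 155, i.e. p̄ = (568 − 155) / 9 ≈ 45.89.
For any p̄ above 45.89 the strong-case type would rather pool at zero, so separation collapses.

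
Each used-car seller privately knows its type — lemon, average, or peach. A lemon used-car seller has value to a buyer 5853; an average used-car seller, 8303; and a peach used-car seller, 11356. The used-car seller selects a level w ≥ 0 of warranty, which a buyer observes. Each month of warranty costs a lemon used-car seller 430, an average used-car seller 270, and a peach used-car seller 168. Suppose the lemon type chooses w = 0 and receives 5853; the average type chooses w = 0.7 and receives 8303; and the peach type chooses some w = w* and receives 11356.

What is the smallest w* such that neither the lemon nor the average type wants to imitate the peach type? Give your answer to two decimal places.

Average type (on-path payoff 8303 − 270×0.7 = 8114) won't mimic when 8114 ≥ 11356 − 270·w*, i.e. w* ≥ 12.01.
Lemon type (on-path payoff 5853) won't mimic when 5853 ≥ 11356 − 430·w*, i.e. w* ≥ 12.80.
Both must hold, so w* = max(12.80, 12.01) = 12.80. The lemon type's constraint binds.

12.80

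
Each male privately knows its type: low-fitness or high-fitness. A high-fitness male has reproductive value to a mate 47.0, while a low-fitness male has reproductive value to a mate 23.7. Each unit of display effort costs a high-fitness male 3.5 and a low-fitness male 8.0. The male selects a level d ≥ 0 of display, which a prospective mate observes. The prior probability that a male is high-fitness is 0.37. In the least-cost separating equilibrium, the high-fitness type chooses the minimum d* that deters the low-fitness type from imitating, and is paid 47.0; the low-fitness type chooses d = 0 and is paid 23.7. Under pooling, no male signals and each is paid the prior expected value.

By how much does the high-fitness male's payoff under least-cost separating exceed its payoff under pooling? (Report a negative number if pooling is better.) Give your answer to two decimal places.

Least-cost separating signal: d* solves 23.7 = 47.0 − 8.0·d*, so d* = (47.0 − 23.7)/8.0 = 2.9125.
High-fitness type's separating payoff: 47.0 − 3.5 × d* = 47.0 − 3.5 × (47.0 − 23.7)/8.0 = 47.0 − 81.55/8.0 ≈ 36.8063.
Pooling payoff: 0.37 × 47.0 + 0.63 × 23.7 = 32.321.
Difference: 36.8063 − 32.321 = 4.4853, i.e. 4.49 to two decimal places.
The high-fitness type prefers to separate.

4.49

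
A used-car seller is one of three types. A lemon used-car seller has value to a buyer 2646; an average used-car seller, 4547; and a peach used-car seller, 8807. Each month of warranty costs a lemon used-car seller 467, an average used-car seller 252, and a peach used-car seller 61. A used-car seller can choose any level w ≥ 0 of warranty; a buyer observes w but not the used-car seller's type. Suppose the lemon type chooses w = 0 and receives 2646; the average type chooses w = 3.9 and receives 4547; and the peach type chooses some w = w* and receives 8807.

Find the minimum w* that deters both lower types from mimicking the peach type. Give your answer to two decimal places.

Lemon type (on-path payoff 2646) won't mimic when 2646 ≥ 8807 − 467·w*, i.e. w* ≥ 13.19.
Average type (on-path payoff 4547 − 252×3.9 = 3564.2) won't mimic when 3564.2 ≥ 8807 − 252·w*, i.e. w* ≥ 20.80.
Both must hold, so w* = max(13.19, 20.80) = 20.80. The average type's constraint binds.

20.80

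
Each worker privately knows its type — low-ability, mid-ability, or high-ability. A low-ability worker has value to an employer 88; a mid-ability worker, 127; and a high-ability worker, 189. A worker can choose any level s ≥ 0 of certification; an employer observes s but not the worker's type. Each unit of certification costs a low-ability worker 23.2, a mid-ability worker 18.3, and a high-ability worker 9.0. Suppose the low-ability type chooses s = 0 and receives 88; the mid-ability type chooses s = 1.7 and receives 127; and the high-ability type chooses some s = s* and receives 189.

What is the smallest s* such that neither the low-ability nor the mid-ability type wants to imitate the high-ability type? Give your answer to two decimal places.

Mid-ability type (on-path payoff 127 − 18.3×1.7 = 95.89) won't mimic when 95.89 ≥ 189 − 18.3·s*, i.e. s* ≥ 5.09.
Low-ability type (on-path payoff 88) won't mimic when 88 ≥ 189 − 23.2·s*, i.e. s* ≥ 4.35.
Both must hold, so s* = max(4.35, 5.09) = 5.09. The mid-ability type's constraint binds.

5.09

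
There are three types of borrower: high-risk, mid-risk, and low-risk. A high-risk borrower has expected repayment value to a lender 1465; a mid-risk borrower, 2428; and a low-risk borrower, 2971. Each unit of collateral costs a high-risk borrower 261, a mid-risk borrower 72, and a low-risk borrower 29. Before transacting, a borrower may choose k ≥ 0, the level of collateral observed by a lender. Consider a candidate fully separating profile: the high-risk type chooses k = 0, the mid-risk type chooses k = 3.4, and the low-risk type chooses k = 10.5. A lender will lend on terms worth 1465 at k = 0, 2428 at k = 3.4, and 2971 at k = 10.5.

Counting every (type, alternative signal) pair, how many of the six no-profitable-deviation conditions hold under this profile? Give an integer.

High-risk (own payoff 1465): to k=3.4 gives 2428 − 261×3.4 = 1540.6 → profitable ✗; to k=10.5 gives 2971 − 261×10.5 = 230.5 → no gain ✓.
Mid-risk (own payoff 2428 − 72×3.4 = 2183.2): to k=0 gives 1465 → no gain ✓; to k=10.5 gives 2971 − 72×10.5 = 2215 → profitable ✗.
Low-risk (own payoff 2971 − 29×10.5 = 2666.5): to k=0 gives 1465 → no gain ✓; to k=3.4 gives 2428 − 29×3.4 = 2329.4 → no gain ✓.
4 of the 6 constraints hold; not an equilibrium.

4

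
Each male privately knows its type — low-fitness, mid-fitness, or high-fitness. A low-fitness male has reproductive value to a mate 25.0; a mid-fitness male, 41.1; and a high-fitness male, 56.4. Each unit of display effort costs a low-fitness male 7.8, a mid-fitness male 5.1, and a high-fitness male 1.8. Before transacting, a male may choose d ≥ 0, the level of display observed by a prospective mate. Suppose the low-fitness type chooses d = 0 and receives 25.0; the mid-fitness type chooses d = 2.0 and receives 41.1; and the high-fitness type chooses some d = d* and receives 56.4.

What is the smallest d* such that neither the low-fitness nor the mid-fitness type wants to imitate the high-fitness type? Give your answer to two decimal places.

Mid-fitness type (on-path payoff 41.1 − 5.1×2.0 = 30.9) won't mimic when 30.9 ≥ 56.4 − 5.1·d*, i.e. d* ≥ 5.00.
Low-fitness type (on-path payoff 25.0) won't mimic when 25.0 ≥ 56.4 − 7.8·d*, i.e. d* ≥ 4.03.
Both must hold, so d* = max(4.03, 5.00) = 5.00. The mid-fitness type's constraint binds.

5.00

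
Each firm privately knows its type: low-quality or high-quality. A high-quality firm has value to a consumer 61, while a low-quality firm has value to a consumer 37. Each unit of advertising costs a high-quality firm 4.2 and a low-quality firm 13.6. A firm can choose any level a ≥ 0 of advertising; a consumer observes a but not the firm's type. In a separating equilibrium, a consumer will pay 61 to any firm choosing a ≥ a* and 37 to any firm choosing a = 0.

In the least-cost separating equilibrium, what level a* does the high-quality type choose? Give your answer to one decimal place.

1.8

A low-quality firm choosing a = 0 receives 37.
Imitating at a* instead would pay 61 at cost 13.6·a*, netting 61 − 13.6·a*.
Indifference: 37 = 61 − 13.6·a*, so a* = (61 − 37) / 13.6 ≈ 1.8.
This is the low-quality type's binding incentive-compatibility constraint; any a ≥ 1.8 sustains separation on that side.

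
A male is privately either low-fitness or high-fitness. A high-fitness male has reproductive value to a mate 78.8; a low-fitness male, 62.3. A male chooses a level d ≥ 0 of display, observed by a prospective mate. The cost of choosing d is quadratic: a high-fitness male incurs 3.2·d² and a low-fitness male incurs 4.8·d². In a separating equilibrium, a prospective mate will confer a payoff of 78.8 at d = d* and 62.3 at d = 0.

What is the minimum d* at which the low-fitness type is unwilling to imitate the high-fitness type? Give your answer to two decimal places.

The low-fitness type at d = 0 receives 62.3; imitating at d* yields 78.8 − 4.8·d*².
Indifference: 62.3 = 78.8 − 4.8·d*², so d*² = (78.8 − 62.3) / 4.8 = 3.4375.
d* = √3.4375 ≈ 1.85.

1.85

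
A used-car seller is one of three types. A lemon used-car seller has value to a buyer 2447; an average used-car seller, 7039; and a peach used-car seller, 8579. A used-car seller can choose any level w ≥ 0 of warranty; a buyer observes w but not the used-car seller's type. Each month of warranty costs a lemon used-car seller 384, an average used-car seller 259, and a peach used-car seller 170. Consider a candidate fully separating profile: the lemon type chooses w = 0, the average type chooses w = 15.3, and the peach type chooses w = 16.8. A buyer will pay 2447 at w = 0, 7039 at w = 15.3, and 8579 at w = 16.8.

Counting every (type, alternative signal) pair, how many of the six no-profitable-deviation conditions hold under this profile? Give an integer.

Peach (own payoff 8579 − 170×16.8 = 5723): to w=0 gives 2447 → no gain ✓; to w=15.3 gives 7039 − 170×15.3 = 4438 → no gain ✓.
Average (own payoff 7039 − 259×15.3 = 3076.3): to w=0 gives 2447 → no gain ✓; to w=16.8 gives 8579 − 259×16.8 = 4227.8 → profitable ✗.
Lemon (own payoff 2447): to w=15.3 gives 7039 − 384×15.3 = 1163.8 → no gain ✓; to w=16.8 gives 8579 − 384×16.8 = 2127.8 → no gain ✓.
5 of the 6 constraints hold; not an equilibrium.

5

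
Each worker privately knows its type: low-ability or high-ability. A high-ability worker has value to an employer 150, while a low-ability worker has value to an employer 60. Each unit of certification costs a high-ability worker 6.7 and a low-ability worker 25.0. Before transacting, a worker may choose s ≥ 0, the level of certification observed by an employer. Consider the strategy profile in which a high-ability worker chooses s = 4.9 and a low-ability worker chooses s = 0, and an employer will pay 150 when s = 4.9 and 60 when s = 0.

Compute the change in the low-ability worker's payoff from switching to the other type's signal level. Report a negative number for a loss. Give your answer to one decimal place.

Playing s = 0 the low-ability worker receives 60.
Deviating to s = 4.9 brings payment 150 at cost 25.0 × 4.9 = 122.5, netting 27.5.
Gain from deviating: 27.5 − 60 = -32.5.
The gain is negative, so the low-ability type's incentive-compatibility constraint is satisfied.

-32.5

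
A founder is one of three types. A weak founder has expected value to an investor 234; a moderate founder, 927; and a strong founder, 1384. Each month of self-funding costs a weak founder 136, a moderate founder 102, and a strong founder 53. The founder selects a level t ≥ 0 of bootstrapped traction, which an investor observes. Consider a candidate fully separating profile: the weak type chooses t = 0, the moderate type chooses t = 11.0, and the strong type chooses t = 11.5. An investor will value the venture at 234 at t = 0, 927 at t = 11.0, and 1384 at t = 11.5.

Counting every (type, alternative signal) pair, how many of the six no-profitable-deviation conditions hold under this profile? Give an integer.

4

Strong (own payoff 1384 − 53×11.5 = 774.5): to t=0 gives 234 → no gain ✓; to t=11.0 gives 927 − 53×11.0 = 344 → no gain ✓.
Weak (own payoff 234): to t=11.0 gives 927 − 136×11.0 = -569 → no gain ✓; to t=11.5 gives 1384 − 136×11.5 = -180 → no gain ✓.
Moderate (own payoff 927 − 102×11.0 = -195): to t=0 gives 234 → profitable ✗; to t=11.5 gives 1384 − 102×11.5 = 211 → profitable ✗.
4 of the 6 constraints hold; not an equilibrium.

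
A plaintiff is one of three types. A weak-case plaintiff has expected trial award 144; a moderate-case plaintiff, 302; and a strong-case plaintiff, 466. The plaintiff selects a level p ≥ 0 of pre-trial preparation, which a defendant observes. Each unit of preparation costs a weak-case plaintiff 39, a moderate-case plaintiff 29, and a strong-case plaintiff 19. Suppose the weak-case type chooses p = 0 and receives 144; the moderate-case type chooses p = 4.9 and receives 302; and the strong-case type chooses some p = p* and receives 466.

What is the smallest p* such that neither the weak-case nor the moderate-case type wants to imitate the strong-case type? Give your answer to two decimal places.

Moderate-case type (on-path payoff 302 − 29×4.9 = 159.9) won't mimic when 159.9 ≥ 466 − 29·p*, i.e. p* ≥ 10.56.
Weak-case type (on-path payoff 144) won't mimic when 144 ≥ 466 − 39·p*, i.e. p* ≥ 8.26.
Both must hold, so p* = max(8.26, 10.56) = 10.56. The moderate-case type's constraint binds.

10.56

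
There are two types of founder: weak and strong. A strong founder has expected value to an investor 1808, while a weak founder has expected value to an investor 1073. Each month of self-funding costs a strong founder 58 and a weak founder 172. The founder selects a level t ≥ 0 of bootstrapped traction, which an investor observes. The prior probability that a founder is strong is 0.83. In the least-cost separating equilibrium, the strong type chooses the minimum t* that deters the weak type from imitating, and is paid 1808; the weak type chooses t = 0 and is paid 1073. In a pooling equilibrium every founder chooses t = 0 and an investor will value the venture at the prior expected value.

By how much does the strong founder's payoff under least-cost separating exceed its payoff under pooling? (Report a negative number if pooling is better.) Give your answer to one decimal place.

-122.9

Least-cost separating signal: t* solves 1073 = 1808 − 172·t*, so t* = (1808 − 1073)/172 ≈ 4.2733.
Strong type's separating payoff: 1808 − 58 × t* = 1808 − 58 × (1808 − 1073)/172 = 1808 − 42630/172 ≈ 1560.151.
Pooling payoff: 0.83 × 1808 + 0.17 × 1073 = 1683.05.
Difference: 1560.151 − 1683.05 = -122.899, i.e. -122.9 to one decimal place.
The strong type would prefer the pooling outcome.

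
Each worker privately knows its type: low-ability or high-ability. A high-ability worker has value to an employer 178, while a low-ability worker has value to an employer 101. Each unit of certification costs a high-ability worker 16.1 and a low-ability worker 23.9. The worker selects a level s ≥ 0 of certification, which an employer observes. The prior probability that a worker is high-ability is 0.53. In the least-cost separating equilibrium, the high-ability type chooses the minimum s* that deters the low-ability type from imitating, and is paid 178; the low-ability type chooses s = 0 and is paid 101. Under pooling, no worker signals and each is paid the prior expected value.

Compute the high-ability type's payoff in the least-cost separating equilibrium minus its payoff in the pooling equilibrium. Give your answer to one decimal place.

-15.7

Least-cost separating signal: s* solves 101 = 178 − 23.9·s*, so s* = (178 − 101)/23.9 ≈ 3.2218.
High-ability type's separating payoff: 178 − 16.1 × s* = 178 − 16.1 × (178 − 101)/23.9 = 178 − 1239.7/23.9 ≈ 126.130.
Pooling payoff: 0.53 × 178 + 0.47 × 101 = 141.81.
Difference: 126.130 − 141.81 = -15.68, i.e. -15.7 to one decimal place.
The high-ability type would prefer the pooling outcome.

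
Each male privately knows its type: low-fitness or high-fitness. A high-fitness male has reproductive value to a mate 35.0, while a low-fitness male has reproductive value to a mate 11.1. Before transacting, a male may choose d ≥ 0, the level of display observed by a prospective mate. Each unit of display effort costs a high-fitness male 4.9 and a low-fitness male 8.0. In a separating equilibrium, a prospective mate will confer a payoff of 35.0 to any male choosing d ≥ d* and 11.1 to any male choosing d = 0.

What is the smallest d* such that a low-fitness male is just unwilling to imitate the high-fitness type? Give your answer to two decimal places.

2.99

A low-fitness male choosing d = 0 receives 11.1.
Imitating at d* instead would pay 35.0 at cost 8.0·d*, netting 35.0 − 8.0·d*.
Indifference: 11.1 = 35.0 − 8.0·d*, so d* = (35.0 − 11.1) / 8.0 ≈ 2.99.
This is the low-fitness type's binding incentive-compatibility constraint; any d ≥ 2.99 sustains separation on that side.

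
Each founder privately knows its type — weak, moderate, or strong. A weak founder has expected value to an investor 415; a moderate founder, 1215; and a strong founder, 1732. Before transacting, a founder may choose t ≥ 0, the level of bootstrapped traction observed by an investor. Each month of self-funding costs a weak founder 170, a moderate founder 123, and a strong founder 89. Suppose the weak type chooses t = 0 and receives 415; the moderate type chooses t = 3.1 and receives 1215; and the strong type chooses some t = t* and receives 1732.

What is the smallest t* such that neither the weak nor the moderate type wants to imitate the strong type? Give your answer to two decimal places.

Moderate type (on-path payoff 1215 − 123×3.1 = 833.7) won't mimic when 833.7 ≥ 1732 − 123·t*, i.e. t* ≥ 7.30.
Weak type (on-path payoff 415) won't mimic when 415 ≥ 1732 − 170·t*, i.e. t* ≥ 7.75.
Both must hold, so t* = max(7.75, 7.30) = 7.75. The weak type's constraint binds.

7.75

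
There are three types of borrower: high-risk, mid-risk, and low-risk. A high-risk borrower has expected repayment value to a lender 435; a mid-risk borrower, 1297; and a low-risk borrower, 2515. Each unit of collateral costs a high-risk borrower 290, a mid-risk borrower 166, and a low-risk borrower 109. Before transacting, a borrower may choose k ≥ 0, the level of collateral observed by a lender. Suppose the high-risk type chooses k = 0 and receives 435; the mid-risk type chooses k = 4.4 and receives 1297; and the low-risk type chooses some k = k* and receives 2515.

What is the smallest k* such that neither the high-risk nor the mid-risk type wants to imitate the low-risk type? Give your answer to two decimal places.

Mid-risk type (on-path payoff 1297 − 166×4.4 = 566.6) won't mimic when 566.6 ≥ 2515 − 166·k*, i.e. k* ≥ 11.74.
High-risk type (on-path payoff 435) won't mimic when 435 ≥ 2515 − 290·k*, i.e. k* ≥ 7.17.
Both must hold, so k* = max(7.17, 11.74) = 11.74. The mid-risk type's constraint binds.

11.74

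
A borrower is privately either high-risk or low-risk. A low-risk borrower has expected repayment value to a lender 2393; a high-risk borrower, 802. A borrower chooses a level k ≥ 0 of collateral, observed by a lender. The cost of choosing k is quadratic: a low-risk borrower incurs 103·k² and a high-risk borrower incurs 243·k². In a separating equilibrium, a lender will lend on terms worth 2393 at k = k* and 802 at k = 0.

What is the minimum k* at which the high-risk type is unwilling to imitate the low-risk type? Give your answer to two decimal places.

The high-risk type at k = 0 receives 802; imitating at k* yields 2393 − 243·k*².
Indifference: 802 = 2393 − 243·k*², so k*² = (2393 − 802) / 243 ≈ 6.5473.
k* = √6.5473 ≈ 2.56.

2.56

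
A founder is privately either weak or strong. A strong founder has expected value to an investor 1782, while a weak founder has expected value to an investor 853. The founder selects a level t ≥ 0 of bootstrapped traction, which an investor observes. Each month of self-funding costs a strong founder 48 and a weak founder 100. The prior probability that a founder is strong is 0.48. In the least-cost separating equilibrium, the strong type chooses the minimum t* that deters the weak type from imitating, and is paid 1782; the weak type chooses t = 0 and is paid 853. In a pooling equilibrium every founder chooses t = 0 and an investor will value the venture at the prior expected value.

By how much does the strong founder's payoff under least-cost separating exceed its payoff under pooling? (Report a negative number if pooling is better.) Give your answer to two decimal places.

37.16

Least-cost separating signal: t* solves 853 = 1782 − 100·t*, so t* = (1782 − 853)/100 = 9.29.
Strong type's separating payoff: 1782 − 48 × t* = 1782 − 48 × (1782 − 853)/100 = 1782 − 44592/100 = 1336.08.
Pooling payoff: 0.48 × 1782 + 0.52 × 853 = 1298.92.
Difference: 1336.08 − 1298.92 = 37.16.
The strong type prefers to separate.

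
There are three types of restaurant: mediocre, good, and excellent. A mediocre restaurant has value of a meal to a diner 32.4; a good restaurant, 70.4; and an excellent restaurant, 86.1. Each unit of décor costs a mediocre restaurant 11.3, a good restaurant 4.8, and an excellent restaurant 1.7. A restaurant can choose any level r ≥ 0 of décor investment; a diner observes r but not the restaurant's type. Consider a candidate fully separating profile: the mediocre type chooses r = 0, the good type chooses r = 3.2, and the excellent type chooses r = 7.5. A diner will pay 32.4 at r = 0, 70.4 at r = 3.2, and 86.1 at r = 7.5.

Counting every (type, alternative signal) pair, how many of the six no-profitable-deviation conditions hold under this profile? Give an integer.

5

Mediocre (own payoff 32.4): to r=3.2 gives 70.4 − 11.3×3.2 = 34.24 → profitable ✗; to r=7.5 gives 86.1 − 11.3×7.5 = 1.35 → no gain ✓.
Excellent (own payoff 86.1 − 1.7×7.5 = 73.35): to r=0 gives 32.4 → no gain ✓; to r=3.2 gives 70.4 − 1.7×3.2 = 64.96 → no gain ✓.
Good (own payoff 70.4 − 4.8×3.2 = 55.04): to r=0 gives 32.4 → no gain ✓; to r=7.5 gives 86.1 − 4.8×7.5 = 50.1 → no gain ✓.
5 of the 6 constraints hold; not an equilibrium.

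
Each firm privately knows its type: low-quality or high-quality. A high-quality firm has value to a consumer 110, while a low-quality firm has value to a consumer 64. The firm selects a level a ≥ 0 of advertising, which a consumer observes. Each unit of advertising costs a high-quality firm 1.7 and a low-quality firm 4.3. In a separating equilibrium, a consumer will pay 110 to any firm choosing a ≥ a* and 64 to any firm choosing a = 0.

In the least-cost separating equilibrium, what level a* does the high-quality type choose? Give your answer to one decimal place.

10.7

A low-quality firm choosing a = 0 receives 64.
Imitating at a* instead would pay 110 at cost 4.3·a*, netting 110 − 4.3·a*.
Indifference: 64 = 110 − 4.3·a*, so a* = (110 − 64) / 4.3 ≈ 10.7.
At a* the low-quality type's incentive constraint just binds; the high-quality type strictly prefers a* since its per-unit cost is lower.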